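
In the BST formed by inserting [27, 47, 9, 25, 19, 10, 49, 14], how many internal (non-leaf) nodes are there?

Tree built from: [27, 47, 9, 25, 19, 10, 49, 14]
Tree (level-order array): [27, 9, 47, None, 25, None, 49, 19, None, None, None, 10, None, None, 14]
Rule: An internal node has at least one child.
Per-node child counts:
  node 27: 2 child(ren)
  node 9: 1 child(ren)
  node 25: 1 child(ren)
  node 19: 1 child(ren)
  node 10: 1 child(ren)
  node 14: 0 child(ren)
  node 47: 1 child(ren)
  node 49: 0 child(ren)
Matching nodes: [27, 9, 25, 19, 10, 47]
Count of internal (non-leaf) nodes: 6


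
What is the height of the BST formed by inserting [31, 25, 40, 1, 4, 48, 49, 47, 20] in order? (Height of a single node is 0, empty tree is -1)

Insertion order: [31, 25, 40, 1, 4, 48, 49, 47, 20]
Tree (level-order array): [31, 25, 40, 1, None, None, 48, None, 4, 47, 49, None, 20]
Compute height bottom-up (empty subtree = -1):
  height(20) = 1 + max(-1, -1) = 0
  height(4) = 1 + max(-1, 0) = 1
  height(1) = 1 + max(-1, 1) = 2
  height(25) = 1 + max(2, -1) = 3
  height(47) = 1 + max(-1, -1) = 0
  height(49) = 1 + max(-1, -1) = 0
  height(48) = 1 + max(0, 0) = 1
  height(40) = 1 + max(-1, 1) = 2
  height(31) = 1 + max(3, 2) = 4
Height = 4


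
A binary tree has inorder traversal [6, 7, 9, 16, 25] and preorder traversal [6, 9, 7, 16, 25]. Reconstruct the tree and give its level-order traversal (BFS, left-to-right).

Inorder:  [6, 7, 9, 16, 25]
Preorder: [6, 9, 7, 16, 25]
Algorithm: preorder visits root first, so consume preorder in order;
for each root, split the current inorder slice at that value into
left-subtree inorder and right-subtree inorder, then recurse.
Recursive splits:
  root=6; inorder splits into left=[], right=[7, 9, 16, 25]
  root=9; inorder splits into left=[7], right=[16, 25]
  root=7; inorder splits into left=[], right=[]
  root=16; inorder splits into left=[], right=[25]
  root=25; inorder splits into left=[], right=[]
Reconstructed level-order: [6, 9, 7, 16, 25]


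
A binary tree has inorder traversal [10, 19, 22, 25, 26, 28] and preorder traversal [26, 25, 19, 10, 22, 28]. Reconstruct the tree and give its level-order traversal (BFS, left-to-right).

Inorder:  [10, 19, 22, 25, 26, 28]
Preorder: [26, 25, 19, 10, 22, 28]
Algorithm: preorder visits root first, so consume preorder in order;
for each root, split the current inorder slice at that value into
left-subtree inorder and right-subtree inorder, then recurse.
Recursive splits:
  root=26; inorder splits into left=[10, 19, 22, 25], right=[28]
  root=25; inorder splits into left=[10, 19, 22], right=[]
  root=19; inorder splits into left=[10], right=[22]
  root=10; inorder splits into left=[], right=[]
  root=22; inorder splits into left=[], right=[]
  root=28; inorder splits into left=[], right=[]
Reconstructed level-order: [26, 25, 28, 19, 10, 22]


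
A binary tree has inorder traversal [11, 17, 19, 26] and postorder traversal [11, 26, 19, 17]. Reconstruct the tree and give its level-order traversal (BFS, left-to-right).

Inorder:   [11, 17, 19, 26]
Postorder: [11, 26, 19, 17]
Algorithm: postorder visits root last, so walk postorder right-to-left;
each value is the root of the current inorder slice — split it at that
value, recurse on the right subtree first, then the left.
Recursive splits:
  root=17; inorder splits into left=[11], right=[19, 26]
  root=19; inorder splits into left=[], right=[26]
  root=26; inorder splits into left=[], right=[]
  root=11; inorder splits into left=[], right=[]
Reconstructed level-order: [17, 11, 19, 26]


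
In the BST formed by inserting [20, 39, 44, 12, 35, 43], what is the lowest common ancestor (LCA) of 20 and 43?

Tree insertion order: [20, 39, 44, 12, 35, 43]
Tree (level-order array): [20, 12, 39, None, None, 35, 44, None, None, 43]
In a BST, the LCA of p=20, q=43 is the first node v on the
root-to-leaf path with p <= v <= q (go left if both < v, right if both > v).
Walk from root:
  at 20: 20 <= 20 <= 43, this is the LCA
LCA = 20


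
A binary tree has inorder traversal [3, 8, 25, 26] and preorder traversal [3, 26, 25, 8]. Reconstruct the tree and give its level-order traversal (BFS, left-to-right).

Inorder:  [3, 8, 25, 26]
Preorder: [3, 26, 25, 8]
Algorithm: preorder visits root first, so consume preorder in order;
for each root, split the current inorder slice at that value into
left-subtree inorder and right-subtree inorder, then recurse.
Recursive splits:
  root=3; inorder splits into left=[], right=[8, 25, 26]
  root=26; inorder splits into left=[8, 25], right=[]
  root=25; inorder splits into left=[8], right=[]
  root=8; inorder splits into left=[], right=[]
Reconstructed level-order: [3, 26, 25, 8]


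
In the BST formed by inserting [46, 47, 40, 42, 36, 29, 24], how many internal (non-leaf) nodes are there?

Tree built from: [46, 47, 40, 42, 36, 29, 24]
Tree (level-order array): [46, 40, 47, 36, 42, None, None, 29, None, None, None, 24]
Rule: An internal node has at least one child.
Per-node child counts:
  node 46: 2 child(ren)
  node 40: 2 child(ren)
  node 36: 1 child(ren)
  node 29: 1 child(ren)
  node 24: 0 child(ren)
  node 42: 0 child(ren)
  node 47: 0 child(ren)
Matching nodes: [46, 40, 36, 29]
Count of internal (non-leaf) nodes: 4


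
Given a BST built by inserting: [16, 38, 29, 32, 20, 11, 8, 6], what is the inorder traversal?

Tree insertion order: [16, 38, 29, 32, 20, 11, 8, 6]
Tree (level-order array): [16, 11, 38, 8, None, 29, None, 6, None, 20, 32]
Inorder traversal: [6, 8, 11, 16, 20, 29, 32, 38]


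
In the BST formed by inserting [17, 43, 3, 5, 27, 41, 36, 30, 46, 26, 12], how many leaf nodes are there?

Tree built from: [17, 43, 3, 5, 27, 41, 36, 30, 46, 26, 12]
Tree (level-order array): [17, 3, 43, None, 5, 27, 46, None, 12, 26, 41, None, None, None, None, None, None, 36, None, 30]
Rule: A leaf has 0 children.
Per-node child counts:
  node 17: 2 child(ren)
  node 3: 1 child(ren)
  node 5: 1 child(ren)
  node 12: 0 child(ren)
  node 43: 2 child(ren)
  node 27: 2 child(ren)
  node 26: 0 child(ren)
  node 41: 1 child(ren)
  node 36: 1 child(ren)
  node 30: 0 child(ren)
  node 46: 0 child(ren)
Matching nodes: [12, 26, 30, 46]
Count of leaf nodes: 4


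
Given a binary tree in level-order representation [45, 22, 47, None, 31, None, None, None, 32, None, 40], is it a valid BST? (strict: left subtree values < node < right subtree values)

Level-order array: [45, 22, 47, None, 31, None, None, None, 32, None, 40]
Validate using subtree bounds (lo, hi): at each node, require lo < value < hi,
then recurse left with hi=value and right with lo=value.
Preorder trace (stopping at first violation):
  at node 45 with bounds (-inf, +inf): OK
  at node 22 with bounds (-inf, 45): OK
  at node 31 with bounds (22, 45): OK
  at node 32 with bounds (31, 45): OK
  at node 40 with bounds (32, 45): OK
  at node 47 with bounds (45, +inf): OK
No violation found at any node.
Result: Valid BST


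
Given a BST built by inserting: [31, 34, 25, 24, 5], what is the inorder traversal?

Tree insertion order: [31, 34, 25, 24, 5]
Tree (level-order array): [31, 25, 34, 24, None, None, None, 5]
Inorder traversal: [5, 24, 25, 31, 34]


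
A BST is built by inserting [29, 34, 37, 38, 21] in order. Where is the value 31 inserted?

Starting tree (level order): [29, 21, 34, None, None, None, 37, None, 38]
Insertion path: 29 -> 34
Result: insert 31 as left child of 34
Final tree (level order): [29, 21, 34, None, None, 31, 37, None, None, None, 38]


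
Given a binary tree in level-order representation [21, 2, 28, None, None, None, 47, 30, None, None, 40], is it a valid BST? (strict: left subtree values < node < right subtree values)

Level-order array: [21, 2, 28, None, None, None, 47, 30, None, None, 40]
Validate using subtree bounds (lo, hi): at each node, require lo < value < hi,
then recurse left with hi=value and right with lo=value.
Preorder trace (stopping at first violation):
  at node 21 with bounds (-inf, +inf): OK
  at node 2 with bounds (-inf, 21): OK
  at node 28 with bounds (21, +inf): OK
  at node 47 with bounds (28, +inf): OK
  at node 30 with bounds (28, 47): OK
  at node 40 with bounds (30, 47): OK
No violation found at any node.
Result: Valid BST


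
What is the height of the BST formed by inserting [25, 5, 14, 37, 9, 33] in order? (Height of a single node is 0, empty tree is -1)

Insertion order: [25, 5, 14, 37, 9, 33]
Tree (level-order array): [25, 5, 37, None, 14, 33, None, 9]
Compute height bottom-up (empty subtree = -1):
  height(9) = 1 + max(-1, -1) = 0
  height(14) = 1 + max(0, -1) = 1
  height(5) = 1 + max(-1, 1) = 2
  height(33) = 1 + max(-1, -1) = 0
  height(37) = 1 + max(0, -1) = 1
  height(25) = 1 + max(2, 1) = 3
Height = 3


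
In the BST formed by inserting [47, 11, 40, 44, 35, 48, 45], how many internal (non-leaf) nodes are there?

Tree built from: [47, 11, 40, 44, 35, 48, 45]
Tree (level-order array): [47, 11, 48, None, 40, None, None, 35, 44, None, None, None, 45]
Rule: An internal node has at least one child.
Per-node child counts:
  node 47: 2 child(ren)
  node 11: 1 child(ren)
  node 40: 2 child(ren)
  node 35: 0 child(ren)
  node 44: 1 child(ren)
  node 45: 0 child(ren)
  node 48: 0 child(ren)
Matching nodes: [47, 11, 40, 44]
Count of internal (non-leaf) nodes: 4


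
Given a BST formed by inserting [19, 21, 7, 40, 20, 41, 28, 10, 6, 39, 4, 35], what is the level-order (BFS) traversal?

Tree insertion order: [19, 21, 7, 40, 20, 41, 28, 10, 6, 39, 4, 35]
Tree (level-order array): [19, 7, 21, 6, 10, 20, 40, 4, None, None, None, None, None, 28, 41, None, None, None, 39, None, None, 35]
BFS from the root, enqueuing left then right child of each popped node:
  queue [19] -> pop 19, enqueue [7, 21], visited so far: [19]
  queue [7, 21] -> pop 7, enqueue [6, 10], visited so far: [19, 7]
  queue [21, 6, 10] -> pop 21, enqueue [20, 40], visited so far: [19, 7, 21]
  queue [6, 10, 20, 40] -> pop 6, enqueue [4], visited so far: [19, 7, 21, 6]
  queue [10, 20, 40, 4] -> pop 10, enqueue [none], visited so far: [19, 7, 21, 6, 10]
  queue [20, 40, 4] -> pop 20, enqueue [none], visited so far: [19, 7, 21, 6, 10, 20]
  queue [40, 4] -> pop 40, enqueue [28, 41], visited so far: [19, 7, 21, 6, 10, 20, 40]
  queue [4, 28, 41] -> pop 4, enqueue [none], visited so far: [19, 7, 21, 6, 10, 20, 40, 4]
  queue [28, 41] -> pop 28, enqueue [39], visited so far: [19, 7, 21, 6, 10, 20, 40, 4, 28]
  queue [41, 39] -> pop 41, enqueue [none], visited so far: [19, 7, 21, 6, 10, 20, 40, 4, 28, 41]
  queue [39] -> pop 39, enqueue [35], visited so far: [19, 7, 21, 6, 10, 20, 40, 4, 28, 41, 39]
  queue [35] -> pop 35, enqueue [none], visited so far: [19, 7, 21, 6, 10, 20, 40, 4, 28, 41, 39, 35]
Result: [19, 7, 21, 6, 10, 20, 40, 4, 28, 41, 39, 35]


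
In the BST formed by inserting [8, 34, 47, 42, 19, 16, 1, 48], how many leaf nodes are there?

Tree built from: [8, 34, 47, 42, 19, 16, 1, 48]
Tree (level-order array): [8, 1, 34, None, None, 19, 47, 16, None, 42, 48]
Rule: A leaf has 0 children.
Per-node child counts:
  node 8: 2 child(ren)
  node 1: 0 child(ren)
  node 34: 2 child(ren)
  node 19: 1 child(ren)
  node 16: 0 child(ren)
  node 47: 2 child(ren)
  node 42: 0 child(ren)
  node 48: 0 child(ren)
Matching nodes: [1, 16, 42, 48]
Count of leaf nodes: 4


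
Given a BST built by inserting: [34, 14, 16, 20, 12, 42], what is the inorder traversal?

Tree insertion order: [34, 14, 16, 20, 12, 42]
Tree (level-order array): [34, 14, 42, 12, 16, None, None, None, None, None, 20]
Inorder traversal: [12, 14, 16, 20, 34, 42]


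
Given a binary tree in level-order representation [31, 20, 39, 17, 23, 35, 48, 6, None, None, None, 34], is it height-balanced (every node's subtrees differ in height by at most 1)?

Tree (level-order array): [31, 20, 39, 17, 23, 35, 48, 6, None, None, None, 34]
Definition: a tree is height-balanced if, at every node, |h(left) - h(right)| <= 1 (empty subtree has height -1).
Bottom-up per-node check:
  node 6: h_left=-1, h_right=-1, diff=0 [OK], height=0
  node 17: h_left=0, h_right=-1, diff=1 [OK], height=1
  node 23: h_left=-1, h_right=-1, diff=0 [OK], height=0
  node 20: h_left=1, h_right=0, diff=1 [OK], height=2
  node 34: h_left=-1, h_right=-1, diff=0 [OK], height=0
  node 35: h_left=0, h_right=-1, diff=1 [OK], height=1
  node 48: h_left=-1, h_right=-1, diff=0 [OK], height=0
  node 39: h_left=1, h_right=0, diff=1 [OK], height=2
  node 31: h_left=2, h_right=2, diff=0 [OK], height=3
All nodes satisfy the balance condition.
Result: Balanced


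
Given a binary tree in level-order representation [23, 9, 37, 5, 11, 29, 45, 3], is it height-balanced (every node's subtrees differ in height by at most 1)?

Tree (level-order array): [23, 9, 37, 5, 11, 29, 45, 3]
Definition: a tree is height-balanced if, at every node, |h(left) - h(right)| <= 1 (empty subtree has height -1).
Bottom-up per-node check:
  node 3: h_left=-1, h_right=-1, diff=0 [OK], height=0
  node 5: h_left=0, h_right=-1, diff=1 [OK], height=1
  node 11: h_left=-1, h_right=-1, diff=0 [OK], height=0
  node 9: h_left=1, h_right=0, diff=1 [OK], height=2
  node 29: h_left=-1, h_right=-1, diff=0 [OK], height=0
  node 45: h_left=-1, h_right=-1, diff=0 [OK], height=0
  node 37: h_left=0, h_right=0, diff=0 [OK], height=1
  node 23: h_left=2, h_right=1, diff=1 [OK], height=3
All nodes satisfy the balance condition.
Result: Balanced


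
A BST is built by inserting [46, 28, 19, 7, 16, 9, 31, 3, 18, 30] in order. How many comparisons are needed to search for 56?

Search path for 56: 46
Found: False
Comparisons: 1


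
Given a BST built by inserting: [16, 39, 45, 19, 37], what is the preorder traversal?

Tree insertion order: [16, 39, 45, 19, 37]
Tree (level-order array): [16, None, 39, 19, 45, None, 37]
Preorder traversal: [16, 39, 19, 37, 45]


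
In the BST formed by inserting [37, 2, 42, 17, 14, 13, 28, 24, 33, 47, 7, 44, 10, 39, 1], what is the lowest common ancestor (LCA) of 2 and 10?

Tree insertion order: [37, 2, 42, 17, 14, 13, 28, 24, 33, 47, 7, 44, 10, 39, 1]
Tree (level-order array): [37, 2, 42, 1, 17, 39, 47, None, None, 14, 28, None, None, 44, None, 13, None, 24, 33, None, None, 7, None, None, None, None, None, None, 10]
In a BST, the LCA of p=2, q=10 is the first node v on the
root-to-leaf path with p <= v <= q (go left if both < v, right if both > v).
Walk from root:
  at 37: both 2 and 10 < 37, go left
  at 2: 2 <= 2 <= 10, this is the LCA
LCA = 2


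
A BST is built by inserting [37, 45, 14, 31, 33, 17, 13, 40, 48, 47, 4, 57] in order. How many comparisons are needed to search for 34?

Search path for 34: 37 -> 14 -> 31 -> 33
Found: False
Comparisons: 4


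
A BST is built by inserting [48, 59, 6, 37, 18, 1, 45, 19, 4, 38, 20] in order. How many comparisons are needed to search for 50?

Search path for 50: 48 -> 59
Found: False
Comparisons: 2


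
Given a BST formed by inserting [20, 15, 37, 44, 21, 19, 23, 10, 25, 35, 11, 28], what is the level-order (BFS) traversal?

Tree insertion order: [20, 15, 37, 44, 21, 19, 23, 10, 25, 35, 11, 28]
Tree (level-order array): [20, 15, 37, 10, 19, 21, 44, None, 11, None, None, None, 23, None, None, None, None, None, 25, None, 35, 28]
BFS from the root, enqueuing left then right child of each popped node:
  queue [20] -> pop 20, enqueue [15, 37], visited so far: [20]
  queue [15, 37] -> pop 15, enqueue [10, 19], visited so far: [20, 15]
  queue [37, 10, 19] -> pop 37, enqueue [21, 44], visited so far: [20, 15, 37]
  queue [10, 19, 21, 44] -> pop 10, enqueue [11], visited so far: [20, 15, 37, 10]
  queue [19, 21, 44, 11] -> pop 19, enqueue [none], visited so far: [20, 15, 37, 10, 19]
  queue [21, 44, 11] -> pop 21, enqueue [23], visited so far: [20, 15, 37, 10, 19, 21]
  queue [44, 11, 23] -> pop 44, enqueue [none], visited so far: [20, 15, 37, 10, 19, 21, 44]
  queue [11, 23] -> pop 11, enqueue [none], visited so far: [20, 15, 37, 10, 19, 21, 44, 11]
  queue [23] -> pop 23, enqueue [25], visited so far: [20, 15, 37, 10, 19, 21, 44, 11, 23]
  queue [25] -> pop 25, enqueue [35], visited so far: [20, 15, 37, 10, 19, 21, 44, 11, 23, 25]
  queue [35] -> pop 35, enqueue [28], visited so far: [20, 15, 37, 10, 19, 21, 44, 11, 23, 25, 35]
  queue [28] -> pop 28, enqueue [none], visited so far: [20, 15, 37, 10, 19, 21, 44, 11, 23, 25, 35, 28]
Result: [20, 15, 37, 10, 19, 21, 44, 11, 23, 25, 35, 28]


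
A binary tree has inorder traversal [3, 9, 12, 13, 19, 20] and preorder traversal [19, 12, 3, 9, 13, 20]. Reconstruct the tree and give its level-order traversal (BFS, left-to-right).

Inorder:  [3, 9, 12, 13, 19, 20]
Preorder: [19, 12, 3, 9, 13, 20]
Algorithm: preorder visits root first, so consume preorder in order;
for each root, split the current inorder slice at that value into
left-subtree inorder and right-subtree inorder, then recurse.
Recursive splits:
  root=19; inorder splits into left=[3, 9, 12, 13], right=[20]
  root=12; inorder splits into left=[3, 9], right=[13]
  root=3; inorder splits into left=[], right=[9]
  root=9; inorder splits into left=[], right=[]
  root=13; inorder splits into left=[], right=[]
  root=20; inorder splits into left=[], right=[]
Reconstructed level-order: [19, 12, 20, 3, 13, 9]


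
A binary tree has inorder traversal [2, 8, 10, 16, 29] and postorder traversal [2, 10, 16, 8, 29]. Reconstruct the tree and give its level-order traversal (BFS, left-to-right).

Inorder:   [2, 8, 10, 16, 29]
Postorder: [2, 10, 16, 8, 29]
Algorithm: postorder visits root last, so walk postorder right-to-left;
each value is the root of the current inorder slice — split it at that
value, recurse on the right subtree first, then the left.
Recursive splits:
  root=29; inorder splits into left=[2, 8, 10, 16], right=[]
  root=8; inorder splits into left=[2], right=[10, 16]
  root=16; inorder splits into left=[10], right=[]
  root=10; inorder splits into left=[], right=[]
  root=2; inorder splits into left=[], right=[]
Reconstructed level-order: [29, 8, 2, 16, 10]


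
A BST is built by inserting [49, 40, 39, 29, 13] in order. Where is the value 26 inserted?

Starting tree (level order): [49, 40, None, 39, None, 29, None, 13]
Insertion path: 49 -> 40 -> 39 -> 29 -> 13
Result: insert 26 as right child of 13
Final tree (level order): [49, 40, None, 39, None, 29, None, 13, None, None, 26]


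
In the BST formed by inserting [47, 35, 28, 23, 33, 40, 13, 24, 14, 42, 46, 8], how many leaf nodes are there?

Tree built from: [47, 35, 28, 23, 33, 40, 13, 24, 14, 42, 46, 8]
Tree (level-order array): [47, 35, None, 28, 40, 23, 33, None, 42, 13, 24, None, None, None, 46, 8, 14]
Rule: A leaf has 0 children.
Per-node child counts:
  node 47: 1 child(ren)
  node 35: 2 child(ren)
  node 28: 2 child(ren)
  node 23: 2 child(ren)
  node 13: 2 child(ren)
  node 8: 0 child(ren)
  node 14: 0 child(ren)
  node 24: 0 child(ren)
  node 33: 0 child(ren)
  node 40: 1 child(ren)
  node 42: 1 child(ren)
  node 46: 0 child(ren)
Matching nodes: [8, 14, 24, 33, 46]
Count of leaf nodes: 5


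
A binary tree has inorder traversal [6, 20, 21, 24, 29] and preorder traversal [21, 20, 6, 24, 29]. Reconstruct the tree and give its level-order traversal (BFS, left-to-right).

Inorder:  [6, 20, 21, 24, 29]
Preorder: [21, 20, 6, 24, 29]
Algorithm: preorder visits root first, so consume preorder in order;
for each root, split the current inorder slice at that value into
left-subtree inorder and right-subtree inorder, then recurse.
Recursive splits:
  root=21; inorder splits into left=[6, 20], right=[24, 29]
  root=20; inorder splits into left=[6], right=[]
  root=6; inorder splits into left=[], right=[]
  root=24; inorder splits into left=[], right=[29]
  root=29; inorder splits into left=[], right=[]
Reconstructed level-order: [21, 20, 24, 6, 29]


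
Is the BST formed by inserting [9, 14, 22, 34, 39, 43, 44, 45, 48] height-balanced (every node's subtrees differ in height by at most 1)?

Tree (level-order array): [9, None, 14, None, 22, None, 34, None, 39, None, 43, None, 44, None, 45, None, 48]
Definition: a tree is height-balanced if, at every node, |h(left) - h(right)| <= 1 (empty subtree has height -1).
Bottom-up per-node check:
  node 48: h_left=-1, h_right=-1, diff=0 [OK], height=0
  node 45: h_left=-1, h_right=0, diff=1 [OK], height=1
  node 44: h_left=-1, h_right=1, diff=2 [FAIL (|-1-1|=2 > 1)], height=2
  node 43: h_left=-1, h_right=2, diff=3 [FAIL (|-1-2|=3 > 1)], height=3
  node 39: h_left=-1, h_right=3, diff=4 [FAIL (|-1-3|=4 > 1)], height=4
  node 34: h_left=-1, h_right=4, diff=5 [FAIL (|-1-4|=5 > 1)], height=5
  node 22: h_left=-1, h_right=5, diff=6 [FAIL (|-1-5|=6 > 1)], height=6
  node 14: h_left=-1, h_right=6, diff=7 [FAIL (|-1-6|=7 > 1)], height=7
  node 9: h_left=-1, h_right=7, diff=8 [FAIL (|-1-7|=8 > 1)], height=8
Node 44 violates the condition: |-1 - 1| = 2 > 1.
Result: Not balanced


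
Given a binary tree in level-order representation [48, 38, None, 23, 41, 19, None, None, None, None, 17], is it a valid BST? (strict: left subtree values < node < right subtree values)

Level-order array: [48, 38, None, 23, 41, 19, None, None, None, None, 17]
Validate using subtree bounds (lo, hi): at each node, require lo < value < hi,
then recurse left with hi=value and right with lo=value.
Preorder trace (stopping at first violation):
  at node 48 with bounds (-inf, +inf): OK
  at node 38 with bounds (-inf, 48): OK
  at node 23 with bounds (-inf, 38): OK
  at node 19 with bounds (-inf, 23): OK
  at node 17 with bounds (19, 23): VIOLATION
Node 17 violates its bound: not (19 < 17 < 23).
Result: Not a valid BST


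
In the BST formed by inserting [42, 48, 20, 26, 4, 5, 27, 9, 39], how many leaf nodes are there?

Tree built from: [42, 48, 20, 26, 4, 5, 27, 9, 39]
Tree (level-order array): [42, 20, 48, 4, 26, None, None, None, 5, None, 27, None, 9, None, 39]
Rule: A leaf has 0 children.
Per-node child counts:
  node 42: 2 child(ren)
  node 20: 2 child(ren)
  node 4: 1 child(ren)
  node 5: 1 child(ren)
  node 9: 0 child(ren)
  node 26: 1 child(ren)
  node 27: 1 child(ren)
  node 39: 0 child(ren)
  node 48: 0 child(ren)
Matching nodes: [9, 39, 48]
Count of leaf nodes: 3


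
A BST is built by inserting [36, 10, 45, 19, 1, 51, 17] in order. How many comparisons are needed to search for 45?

Search path for 45: 36 -> 45
Found: True
Comparisons: 2


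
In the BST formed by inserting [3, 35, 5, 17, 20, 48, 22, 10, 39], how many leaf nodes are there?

Tree built from: [3, 35, 5, 17, 20, 48, 22, 10, 39]
Tree (level-order array): [3, None, 35, 5, 48, None, 17, 39, None, 10, 20, None, None, None, None, None, 22]
Rule: A leaf has 0 children.
Per-node child counts:
  node 3: 1 child(ren)
  node 35: 2 child(ren)
  node 5: 1 child(ren)
  node 17: 2 child(ren)
  node 10: 0 child(ren)
  node 20: 1 child(ren)
  node 22: 0 child(ren)
  node 48: 1 child(ren)
  node 39: 0 child(ren)
Matching nodes: [10, 22, 39]
Count of leaf nodes: 3


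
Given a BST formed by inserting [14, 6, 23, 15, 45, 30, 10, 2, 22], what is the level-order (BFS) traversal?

Tree insertion order: [14, 6, 23, 15, 45, 30, 10, 2, 22]
Tree (level-order array): [14, 6, 23, 2, 10, 15, 45, None, None, None, None, None, 22, 30]
BFS from the root, enqueuing left then right child of each popped node:
  queue [14] -> pop 14, enqueue [6, 23], visited so far: [14]
  queue [6, 23] -> pop 6, enqueue [2, 10], visited so far: [14, 6]
  queue [23, 2, 10] -> pop 23, enqueue [15, 45], visited so far: [14, 6, 23]
  queue [2, 10, 15, 45] -> pop 2, enqueue [none], visited so far: [14, 6, 23, 2]
  queue [10, 15, 45] -> pop 10, enqueue [none], visited so far: [14, 6, 23, 2, 10]
  queue [15, 45] -> pop 15, enqueue [22], visited so far: [14, 6, 23, 2, 10, 15]
  queue [45, 22] -> pop 45, enqueue [30], visited so far: [14, 6, 23, 2, 10, 15, 45]
  queue [22, 30] -> pop 22, enqueue [none], visited so far: [14, 6, 23, 2, 10, 15, 45, 22]
  queue [30] -> pop 30, enqueue [none], visited so far: [14, 6, 23, 2, 10, 15, 45, 22, 30]
Result: [14, 6, 23, 2, 10, 15, 45, 22, 30]


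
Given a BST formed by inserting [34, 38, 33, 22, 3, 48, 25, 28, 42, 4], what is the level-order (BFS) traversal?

Tree insertion order: [34, 38, 33, 22, 3, 48, 25, 28, 42, 4]
Tree (level-order array): [34, 33, 38, 22, None, None, 48, 3, 25, 42, None, None, 4, None, 28]
BFS from the root, enqueuing left then right child of each popped node:
  queue [34] -> pop 34, enqueue [33, 38], visited so far: [34]
  queue [33, 38] -> pop 33, enqueue [22], visited so far: [34, 33]
  queue [38, 22] -> pop 38, enqueue [48], visited so far: [34, 33, 38]
  queue [22, 48] -> pop 22, enqueue [3, 25], visited so far: [34, 33, 38, 22]
  queue [48, 3, 25] -> pop 48, enqueue [42], visited so far: [34, 33, 38, 22, 48]
  queue [3, 25, 42] -> pop 3, enqueue [4], visited so far: [34, 33, 38, 22, 48, 3]
  queue [25, 42, 4] -> pop 25, enqueue [28], visited so far: [34, 33, 38, 22, 48, 3, 25]
  queue [42, 4, 28] -> pop 42, enqueue [none], visited so far: [34, 33, 38, 22, 48, 3, 25, 42]
  queue [4, 28] -> pop 4, enqueue [none], visited so far: [34, 33, 38, 22, 48, 3, 25, 42, 4]
  queue [28] -> pop 28, enqueue [none], visited so far: [34, 33, 38, 22, 48, 3, 25, 42, 4, 28]
Result: [34, 33, 38, 22, 48, 3, 25, 42, 4, 28]


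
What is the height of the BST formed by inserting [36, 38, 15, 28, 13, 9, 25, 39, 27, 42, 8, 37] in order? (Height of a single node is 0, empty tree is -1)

Insertion order: [36, 38, 15, 28, 13, 9, 25, 39, 27, 42, 8, 37]
Tree (level-order array): [36, 15, 38, 13, 28, 37, 39, 9, None, 25, None, None, None, None, 42, 8, None, None, 27]
Compute height bottom-up (empty subtree = -1):
  height(8) = 1 + max(-1, -1) = 0
  height(9) = 1 + max(0, -1) = 1
  height(13) = 1 + max(1, -1) = 2
  height(27) = 1 + max(-1, -1) = 0
  height(25) = 1 + max(-1, 0) = 1
  height(28) = 1 + max(1, -1) = 2
  height(15) = 1 + max(2, 2) = 3
  height(37) = 1 + max(-1, -1) = 0
  height(42) = 1 + max(-1, -1) = 0
  height(39) = 1 + max(-1, 0) = 1
  height(38) = 1 + max(0, 1) = 2
  height(36) = 1 + max(3, 2) = 4
Height = 4


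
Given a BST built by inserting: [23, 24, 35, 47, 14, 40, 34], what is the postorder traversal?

Tree insertion order: [23, 24, 35, 47, 14, 40, 34]
Tree (level-order array): [23, 14, 24, None, None, None, 35, 34, 47, None, None, 40]
Postorder traversal: [14, 34, 40, 47, 35, 24, 23]


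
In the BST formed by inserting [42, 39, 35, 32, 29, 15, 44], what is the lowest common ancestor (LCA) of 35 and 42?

Tree insertion order: [42, 39, 35, 32, 29, 15, 44]
Tree (level-order array): [42, 39, 44, 35, None, None, None, 32, None, 29, None, 15]
In a BST, the LCA of p=35, q=42 is the first node v on the
root-to-leaf path with p <= v <= q (go left if both < v, right if both > v).
Walk from root:
  at 42: 35 <= 42 <= 42, this is the LCA
LCA = 42


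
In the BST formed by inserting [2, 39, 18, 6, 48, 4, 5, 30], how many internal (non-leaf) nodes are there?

Tree built from: [2, 39, 18, 6, 48, 4, 5, 30]
Tree (level-order array): [2, None, 39, 18, 48, 6, 30, None, None, 4, None, None, None, None, 5]
Rule: An internal node has at least one child.
Per-node child counts:
  node 2: 1 child(ren)
  node 39: 2 child(ren)
  node 18: 2 child(ren)
  node 6: 1 child(ren)
  node 4: 1 child(ren)
  node 5: 0 child(ren)
  node 30: 0 child(ren)
  node 48: 0 child(ren)
Matching nodes: [2, 39, 18, 6, 4]
Count of internal (non-leaf) nodes: 5


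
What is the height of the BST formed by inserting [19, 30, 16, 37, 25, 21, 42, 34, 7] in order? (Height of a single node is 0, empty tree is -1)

Insertion order: [19, 30, 16, 37, 25, 21, 42, 34, 7]
Tree (level-order array): [19, 16, 30, 7, None, 25, 37, None, None, 21, None, 34, 42]
Compute height bottom-up (empty subtree = -1):
  height(7) = 1 + max(-1, -1) = 0
  height(16) = 1 + max(0, -1) = 1
  height(21) = 1 + max(-1, -1) = 0
  height(25) = 1 + max(0, -1) = 1
  height(34) = 1 + max(-1, -1) = 0
  height(42) = 1 + max(-1, -1) = 0
  height(37) = 1 + max(0, 0) = 1
  height(30) = 1 + max(1, 1) = 2
  height(19) = 1 + max(1, 2) = 3
Height = 3


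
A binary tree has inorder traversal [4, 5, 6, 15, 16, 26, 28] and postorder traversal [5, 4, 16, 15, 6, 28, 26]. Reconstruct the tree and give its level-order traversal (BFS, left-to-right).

Inorder:   [4, 5, 6, 15, 16, 26, 28]
Postorder: [5, 4, 16, 15, 6, 28, 26]
Algorithm: postorder visits root last, so walk postorder right-to-left;
each value is the root of the current inorder slice — split it at that
value, recurse on the right subtree first, then the left.
Recursive splits:
  root=26; inorder splits into left=[4, 5, 6, 15, 16], right=[28]
  root=28; inorder splits into left=[], right=[]
  root=6; inorder splits into left=[4, 5], right=[15, 16]
  root=15; inorder splits into left=[], right=[16]
  root=16; inorder splits into left=[], right=[]
  root=4; inorder splits into left=[], right=[5]
  root=5; inorder splits into left=[], right=[]
Reconstructed level-order: [26, 6, 28, 4, 15, 5, 16]


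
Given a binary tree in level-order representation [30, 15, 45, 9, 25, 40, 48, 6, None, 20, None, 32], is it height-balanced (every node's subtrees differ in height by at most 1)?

Tree (level-order array): [30, 15, 45, 9, 25, 40, 48, 6, None, 20, None, 32]
Definition: a tree is height-balanced if, at every node, |h(left) - h(right)| <= 1 (empty subtree has height -1).
Bottom-up per-node check:
  node 6: h_left=-1, h_right=-1, diff=0 [OK], height=0
  node 9: h_left=0, h_right=-1, diff=1 [OK], height=1
  node 20: h_left=-1, h_right=-1, diff=0 [OK], height=0
  node 25: h_left=0, h_right=-1, diff=1 [OK], height=1
  node 15: h_left=1, h_right=1, diff=0 [OK], height=2
  node 32: h_left=-1, h_right=-1, diff=0 [OK], height=0
  node 40: h_left=0, h_right=-1, diff=1 [OK], height=1
  node 48: h_left=-1, h_right=-1, diff=0 [OK], height=0
  node 45: h_left=1, h_right=0, diff=1 [OK], height=2
  node 30: h_left=2, h_right=2, diff=0 [OK], height=3
All nodes satisfy the balance condition.
Result: Balanced


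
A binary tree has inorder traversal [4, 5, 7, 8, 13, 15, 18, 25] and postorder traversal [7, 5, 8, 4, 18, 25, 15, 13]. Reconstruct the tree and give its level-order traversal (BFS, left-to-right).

Inorder:   [4, 5, 7, 8, 13, 15, 18, 25]
Postorder: [7, 5, 8, 4, 18, 25, 15, 13]
Algorithm: postorder visits root last, so walk postorder right-to-left;
each value is the root of the current inorder slice — split it at that
value, recurse on the right subtree first, then the left.
Recursive splits:
  root=13; inorder splits into left=[4, 5, 7, 8], right=[15, 18, 25]
  root=15; inorder splits into left=[], right=[18, 25]
  root=25; inorder splits into left=[18], right=[]
  root=18; inorder splits into left=[], right=[]
  root=4; inorder splits into left=[], right=[5, 7, 8]
  root=8; inorder splits into left=[5, 7], right=[]
  root=5; inorder splits into left=[], right=[7]
  root=7; inorder splits into left=[], right=[]
Reconstructed level-order: [13, 4, 15, 8, 25, 5, 18, 7]


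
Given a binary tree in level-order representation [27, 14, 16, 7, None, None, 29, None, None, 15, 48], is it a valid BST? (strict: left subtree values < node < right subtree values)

Level-order array: [27, 14, 16, 7, None, None, 29, None, None, 15, 48]
Validate using subtree bounds (lo, hi): at each node, require lo < value < hi,
then recurse left with hi=value and right with lo=value.
Preorder trace (stopping at first violation):
  at node 27 with bounds (-inf, +inf): OK
  at node 14 with bounds (-inf, 27): OK
  at node 7 with bounds (-inf, 14): OK
  at node 16 with bounds (27, +inf): VIOLATION
Node 16 violates its bound: not (27 < 16 < +inf).
Result: Not a valid BST


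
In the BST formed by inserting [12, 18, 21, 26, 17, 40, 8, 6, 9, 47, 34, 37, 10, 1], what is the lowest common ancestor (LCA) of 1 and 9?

Tree insertion order: [12, 18, 21, 26, 17, 40, 8, 6, 9, 47, 34, 37, 10, 1]
Tree (level-order array): [12, 8, 18, 6, 9, 17, 21, 1, None, None, 10, None, None, None, 26, None, None, None, None, None, 40, 34, 47, None, 37]
In a BST, the LCA of p=1, q=9 is the first node v on the
root-to-leaf path with p <= v <= q (go left if both < v, right if both > v).
Walk from root:
  at 12: both 1 and 9 < 12, go left
  at 8: 1 <= 8 <= 9, this is the LCA
LCA = 8


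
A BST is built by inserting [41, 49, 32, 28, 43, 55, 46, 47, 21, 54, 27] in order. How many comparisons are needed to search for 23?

Search path for 23: 41 -> 32 -> 28 -> 21 -> 27
Found: False
Comparisons: 5


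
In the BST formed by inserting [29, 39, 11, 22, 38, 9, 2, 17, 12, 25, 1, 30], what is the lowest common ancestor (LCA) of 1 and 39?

Tree insertion order: [29, 39, 11, 22, 38, 9, 2, 17, 12, 25, 1, 30]
Tree (level-order array): [29, 11, 39, 9, 22, 38, None, 2, None, 17, 25, 30, None, 1, None, 12]
In a BST, the LCA of p=1, q=39 is the first node v on the
root-to-leaf path with p <= v <= q (go left if both < v, right if both > v).
Walk from root:
  at 29: 1 <= 29 <= 39, this is the LCA
LCA = 29


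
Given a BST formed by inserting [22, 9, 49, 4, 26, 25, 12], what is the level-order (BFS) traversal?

Tree insertion order: [22, 9, 49, 4, 26, 25, 12]
Tree (level-order array): [22, 9, 49, 4, 12, 26, None, None, None, None, None, 25]
BFS from the root, enqueuing left then right child of each popped node:
  queue [22] -> pop 22, enqueue [9, 49], visited so far: [22]
  queue [9, 49] -> pop 9, enqueue [4, 12], visited so far: [22, 9]
  queue [49, 4, 12] -> pop 49, enqueue [26], visited so far: [22, 9, 49]
  queue [4, 12, 26] -> pop 4, enqueue [none], visited so far: [22, 9, 49, 4]
  queue [12, 26] -> pop 12, enqueue [none], visited so far: [22, 9, 49, 4, 12]
  queue [26] -> pop 26, enqueue [25], visited so far: [22, 9, 49, 4, 12, 26]
  queue [25] -> pop 25, enqueue [none], visited so far: [22, 9, 49, 4, 12, 26, 25]
Result: [22, 9, 49, 4, 12, 26, 25]


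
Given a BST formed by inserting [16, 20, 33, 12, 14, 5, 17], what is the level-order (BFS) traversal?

Tree insertion order: [16, 20, 33, 12, 14, 5, 17]
Tree (level-order array): [16, 12, 20, 5, 14, 17, 33]
BFS from the root, enqueuing left then right child of each popped node:
  queue [16] -> pop 16, enqueue [12, 20], visited so far: [16]
  queue [12, 20] -> pop 12, enqueue [5, 14], visited so far: [16, 12]
  queue [20, 5, 14] -> pop 20, enqueue [17, 33], visited so far: [16, 12, 20]
  queue [5, 14, 17, 33] -> pop 5, enqueue [none], visited so far: [16, 12, 20, 5]
  queue [14, 17, 33] -> pop 14, enqueue [none], visited so far: [16, 12, 20, 5, 14]
  queue [17, 33] -> pop 17, enqueue [none], visited so far: [16, 12, 20, 5, 14, 17]
  queue [33] -> pop 33, enqueue [none], visited so far: [16, 12, 20, 5, 14, 17, 33]
Result: [16, 12, 20, 5, 14, 17, 33]


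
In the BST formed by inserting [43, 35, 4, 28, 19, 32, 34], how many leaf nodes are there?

Tree built from: [43, 35, 4, 28, 19, 32, 34]
Tree (level-order array): [43, 35, None, 4, None, None, 28, 19, 32, None, None, None, 34]
Rule: A leaf has 0 children.
Per-node child counts:
  node 43: 1 child(ren)
  node 35: 1 child(ren)
  node 4: 1 child(ren)
  node 28: 2 child(ren)
  node 19: 0 child(ren)
  node 32: 1 child(ren)
  node 34: 0 child(ren)
Matching nodes: [19, 34]
Count of leaf nodes: 2


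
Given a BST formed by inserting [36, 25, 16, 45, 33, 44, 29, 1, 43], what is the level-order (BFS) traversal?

Tree insertion order: [36, 25, 16, 45, 33, 44, 29, 1, 43]
Tree (level-order array): [36, 25, 45, 16, 33, 44, None, 1, None, 29, None, 43]
BFS from the root, enqueuing left then right child of each popped node:
  queue [36] -> pop 36, enqueue [25, 45], visited so far: [36]
  queue [25, 45] -> pop 25, enqueue [16, 33], visited so far: [36, 25]
  queue [45, 16, 33] -> pop 45, enqueue [44], visited so far: [36, 25, 45]
  queue [16, 33, 44] -> pop 16, enqueue [1], visited so far: [36, 25, 45, 16]
  queue [33, 44, 1] -> pop 33, enqueue [29], visited so far: [36, 25, 45, 16, 33]
  queue [44, 1, 29] -> pop 44, enqueue [43], visited so far: [36, 25, 45, 16, 33, 44]
  queue [1, 29, 43] -> pop 1, enqueue [none], visited so far: [36, 25, 45, 16, 33, 44, 1]
  queue [29, 43] -> pop 29, enqueue [none], visited so far: [36, 25, 45, 16, 33, 44, 1, 29]
  queue [43] -> pop 43, enqueue [none], visited so far: [36, 25, 45, 16, 33, 44, 1, 29, 43]
Result: [36, 25, 45, 16, 33, 44, 1, 29, 43]


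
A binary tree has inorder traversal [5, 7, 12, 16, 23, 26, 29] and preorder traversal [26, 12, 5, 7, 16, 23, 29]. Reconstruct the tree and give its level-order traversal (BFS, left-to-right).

Inorder:  [5, 7, 12, 16, 23, 26, 29]
Preorder: [26, 12, 5, 7, 16, 23, 29]
Algorithm: preorder visits root first, so consume preorder in order;
for each root, split the current inorder slice at that value into
left-subtree inorder and right-subtree inorder, then recurse.
Recursive splits:
  root=26; inorder splits into left=[5, 7, 12, 16, 23], right=[29]
  root=12; inorder splits into left=[5, 7], right=[16, 23]
  root=5; inorder splits into left=[], right=[7]
  root=7; inorder splits into left=[], right=[]
  root=16; inorder splits into left=[], right=[23]
  root=23; inorder splits into left=[], right=[]
  root=29; inorder splits into left=[], right=[]
Reconstructed level-order: [26, 12, 29, 5, 16, 7, 23]


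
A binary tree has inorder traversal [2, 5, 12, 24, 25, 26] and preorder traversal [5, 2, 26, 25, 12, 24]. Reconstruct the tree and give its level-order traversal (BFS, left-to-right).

Inorder:  [2, 5, 12, 24, 25, 26]
Preorder: [5, 2, 26, 25, 12, 24]
Algorithm: preorder visits root first, so consume preorder in order;
for each root, split the current inorder slice at that value into
left-subtree inorder and right-subtree inorder, then recurse.
Recursive splits:
  root=5; inorder splits into left=[2], right=[12, 24, 25, 26]
  root=2; inorder splits into left=[], right=[]
  root=26; inorder splits into left=[12, 24, 25], right=[]
  root=25; inorder splits into left=[12, 24], right=[]
  root=12; inorder splits into left=[], right=[24]
  root=24; inorder splits into left=[], right=[]
Reconstructed level-order: [5, 2, 26, 25, 12, 24]


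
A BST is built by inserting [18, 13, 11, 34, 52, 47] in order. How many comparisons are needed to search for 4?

Search path for 4: 18 -> 13 -> 11
Found: False
Comparisons: 3


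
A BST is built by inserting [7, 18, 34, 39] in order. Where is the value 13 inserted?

Starting tree (level order): [7, None, 18, None, 34, None, 39]
Insertion path: 7 -> 18
Result: insert 13 as left child of 18
Final tree (level order): [7, None, 18, 13, 34, None, None, None, 39]


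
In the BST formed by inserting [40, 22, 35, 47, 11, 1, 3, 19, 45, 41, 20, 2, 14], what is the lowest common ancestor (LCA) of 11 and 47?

Tree insertion order: [40, 22, 35, 47, 11, 1, 3, 19, 45, 41, 20, 2, 14]
Tree (level-order array): [40, 22, 47, 11, 35, 45, None, 1, 19, None, None, 41, None, None, 3, 14, 20, None, None, 2]
In a BST, the LCA of p=11, q=47 is the first node v on the
root-to-leaf path with p <= v <= q (go left if both < v, right if both > v).
Walk from root:
  at 40: 11 <= 40 <= 47, this is the LCA
LCA = 40


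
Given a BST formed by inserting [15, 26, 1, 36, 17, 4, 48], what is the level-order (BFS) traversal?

Tree insertion order: [15, 26, 1, 36, 17, 4, 48]
Tree (level-order array): [15, 1, 26, None, 4, 17, 36, None, None, None, None, None, 48]
BFS from the root, enqueuing left then right child of each popped node:
  queue [15] -> pop 15, enqueue [1, 26], visited so far: [15]
  queue [1, 26] -> pop 1, enqueue [4], visited so far: [15, 1]
  queue [26, 4] -> pop 26, enqueue [17, 36], visited so far: [15, 1, 26]
  queue [4, 17, 36] -> pop 4, enqueue [none], visited so far: [15, 1, 26, 4]
  queue [17, 36] -> pop 17, enqueue [none], visited so far: [15, 1, 26, 4, 17]
  queue [36] -> pop 36, enqueue [48], visited so far: [15, 1, 26, 4, 17, 36]
  queue [48] -> pop 48, enqueue [none], visited so far: [15, 1, 26, 4, 17, 36, 48]
Result: [15, 1, 26, 4, 17, 36, 48]


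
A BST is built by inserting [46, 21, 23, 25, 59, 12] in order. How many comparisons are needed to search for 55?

Search path for 55: 46 -> 59
Found: False
Comparisons: 2


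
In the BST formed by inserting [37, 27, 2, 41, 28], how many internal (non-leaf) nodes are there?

Tree built from: [37, 27, 2, 41, 28]
Tree (level-order array): [37, 27, 41, 2, 28]
Rule: An internal node has at least one child.
Per-node child counts:
  node 37: 2 child(ren)
  node 27: 2 child(ren)
  node 2: 0 child(ren)
  node 28: 0 child(ren)
  node 41: 0 child(ren)
Matching nodes: [37, 27]
Count of internal (non-leaf) nodes: 2
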